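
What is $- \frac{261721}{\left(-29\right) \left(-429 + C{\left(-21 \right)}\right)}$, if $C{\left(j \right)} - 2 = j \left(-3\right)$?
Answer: $- \frac{261721}{10556} \approx -24.794$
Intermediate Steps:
$C{\left(j \right)} = 2 - 3 j$ ($C{\left(j \right)} = 2 + j \left(-3\right) = 2 - 3 j$)
$- \frac{261721}{\left(-29\right) \left(-429 + C{\left(-21 \right)}\right)} = - \frac{261721}{\left(-29\right) \left(-429 + \left(2 - -63\right)\right)} = - \frac{261721}{\left(-29\right) \left(-429 + \left(2 + 63\right)\right)} = - \frac{261721}{\left(-29\right) \left(-429 + 65\right)} = - \frac{261721}{\left(-29\right) \left(-364\right)} = - \frac{261721}{10556}$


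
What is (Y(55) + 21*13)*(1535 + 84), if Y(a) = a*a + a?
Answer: 5428507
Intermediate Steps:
Y(a) = a + a**2 (Y(a) = a**2 + a = a + a**2)
(Y(55) + 21*13)*(1535 + 84) = (55*(1 + 55) + 21*13)*(1535 + 84) = (55*56 + 273)*1619 = (3080 + 273)*1619 = 3353*1619 = 5428507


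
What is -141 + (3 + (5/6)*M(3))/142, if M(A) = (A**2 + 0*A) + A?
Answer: -20009/142 ≈ -140.91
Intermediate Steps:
M(A) = A + A**2 (M(A) = (A**2 + 0) + A = A**2 + A = A + A**2)
-141 + (3 + (5/6)*M(3))/142 = -141 + (3 + (5/6)*(3*(1 + 3)))/142 = -141 + (3 + (5*(1/6))*(3*4))*(1/142) = -141 + (3 + (5/6)*12)*(1/142) = -141 + (3 + 10)*(1/142) = -141 + 13*(1/142) = -141 + 13/142 = -20009/142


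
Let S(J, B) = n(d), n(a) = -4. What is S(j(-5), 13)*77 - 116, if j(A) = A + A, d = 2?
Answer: -424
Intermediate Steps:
j(A) = 2*A
S(J, B) = -4
S(j(-5), 13)*77 - 116 = -4*77 - 116 = -308 - 116 = -424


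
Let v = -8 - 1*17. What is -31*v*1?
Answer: 775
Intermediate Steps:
v = -25 (v = -8 - 17 = -25)
-31*v*1 = -31*(-25)*1 = 775*1 = 775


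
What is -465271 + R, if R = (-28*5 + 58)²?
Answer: -458547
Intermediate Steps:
R = 6724 (R = (-140 + 58)² = (-82)² = 6724)
-465271 + R = -465271 + 6724 = -458547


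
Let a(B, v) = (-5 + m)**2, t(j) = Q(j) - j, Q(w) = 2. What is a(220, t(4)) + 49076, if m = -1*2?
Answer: 49125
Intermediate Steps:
m = -2
t(j) = 2 - j
a(B, v) = 49 (a(B, v) = (-5 - 2)**2 = (-7)**2 = 49)
a(220, t(4)) + 49076 = 49 + 49076 = 49125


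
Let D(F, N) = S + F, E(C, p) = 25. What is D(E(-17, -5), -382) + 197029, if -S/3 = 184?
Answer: 196502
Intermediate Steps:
S = -552 (S = -3*184 = -552)
D(F, N) = -552 + F
D(E(-17, -5), -382) + 197029 = (-552 + 25) + 197029 = -527 + 197029 = 196502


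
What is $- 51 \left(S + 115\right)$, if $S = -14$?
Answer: $-5151$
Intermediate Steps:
$- 51 \left(S + 115\right) = - 51 \left(-14 + 115\right) = \left(-51\right) 101 = -5151$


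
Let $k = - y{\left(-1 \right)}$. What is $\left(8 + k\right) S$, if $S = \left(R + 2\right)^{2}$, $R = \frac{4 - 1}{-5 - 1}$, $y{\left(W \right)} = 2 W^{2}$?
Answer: $\frac{27}{2} \approx 13.5$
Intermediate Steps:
$R = - \frac{1}{2}$ ($R = \frac{3}{-6} = 3 \left(- \frac{1}{6}\right) = - \frac{1}{2} \approx -0.5$)
$k = -2$ ($k = - 2 \left(-1\right)^{2} = - 2 \cdot 1 = \left(-1\right) 2 = -2$)
$S = \frac{9}{4}$ ($S = \left(- \frac{1}{2} + 2\right)^{2} = \left(\frac{3}{2}\right)^{2} = \frac{9}{4} \approx 2.25$)
$\left(8 + k\right) S = \left(8 - 2\right) \frac{9}{4} = 6 \cdot \frac{9}{4} = \frac{27}{2}$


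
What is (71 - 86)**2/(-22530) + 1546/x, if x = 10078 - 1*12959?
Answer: -2365307/4327262 ≈ -0.54661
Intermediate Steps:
x = -2881 (x = 10078 - 12959 = -2881)
(71 - 86)**2/(-22530) + 1546/x = (71 - 86)**2/(-22530) + 1546/(-2881) = (-15)**2*(-1/22530) + 1546*(-1/2881) = 225*(-1/22530) - 1546/2881 = -15/1502 - 1546/2881 = -2365307/4327262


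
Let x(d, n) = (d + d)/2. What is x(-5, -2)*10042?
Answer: -50210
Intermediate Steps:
x(d, n) = d (x(d, n) = (2*d)*(1/2) = d)
x(-5, -2)*10042 = -5*10042 = -50210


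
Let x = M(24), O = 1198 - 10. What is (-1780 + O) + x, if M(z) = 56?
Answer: -536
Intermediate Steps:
O = 1188
x = 56
(-1780 + O) + x = (-1780 + 1188) + 56 = -592 + 56 = -536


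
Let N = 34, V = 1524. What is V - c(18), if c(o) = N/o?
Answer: 13699/9 ≈ 1522.1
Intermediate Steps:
c(o) = 34/o
V - c(18) = 1524 - 34/18 = 1524 - 1*17/9 = 1524 - 17/9 = 13699/9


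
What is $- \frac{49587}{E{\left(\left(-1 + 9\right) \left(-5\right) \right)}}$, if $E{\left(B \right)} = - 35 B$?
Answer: $- \frac{49587}{1400} \approx -35.419$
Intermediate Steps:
$- \frac{49587}{E{\left(\left(-1 + 9\right) \left(-5\right) \right)}} = - \frac{49587}{\left(-35\right) \left(-1 + 9\right) \left(-5\right)} = - \frac{49587}{\left(-35\right) 8 \left(-5\right)} = - \frac{49587}{\left(-35\right) \left(-40\right)} = - \frac{49587}{1400}$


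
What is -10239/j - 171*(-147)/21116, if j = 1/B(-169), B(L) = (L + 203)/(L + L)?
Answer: 3679762461/3568604 ≈ 1031.1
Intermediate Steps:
B(L) = (203 + L)/(2*L) (B(L) = (203 + L)/((2*L)) = (203 + L)*(1/(2*L)) = (203 + L)/(2*L))
j = -169/17 (j = 1/((1/2)*(203 - 169)/(-169)) = 1/((1/2)*(-1/169)*34) = 1/(-17/169) = -169/17 ≈ -9.9412)
-10239/j - 171*(-147)/21116 = -10239/(-169/17) - 171*(-147)/21116 = -10239*(-17/169) + 25137*(1/21116) = 174063/169 + 25137/21116 = 3679762461/3568604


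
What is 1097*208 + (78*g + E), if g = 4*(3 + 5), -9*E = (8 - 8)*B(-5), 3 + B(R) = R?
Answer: 230672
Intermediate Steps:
B(R) = -3 + R
E = 0 (E = -(8 - 8)*(-3 - 5)/9 = -0*(-8) = -⅑*0 = 0)
g = 32 (g = 4*8 = 32)
1097*208 + (78*g + E) = 1097*208 + (78*32 + 0) = 228176 + (2496 + 0) = 228176 + 2496 = 230672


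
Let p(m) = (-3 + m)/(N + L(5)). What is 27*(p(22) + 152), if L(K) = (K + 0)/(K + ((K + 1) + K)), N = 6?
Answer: 422712/101 ≈ 4185.3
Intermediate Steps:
L(K) = K/(1 + 3*K) (L(K) = K/(K + ((1 + K) + K)) = K/(K + (1 + 2*K)) = K/(1 + 3*K))
p(m) = -48/101 + 16*m/101 (p(m) = (-3 + m)/(6 + 5/(1 + 3*5)) = (-3 + m)/(6 + 5/(1 + 15)) = (-3 + m)/(6 + 5/16) = (-3 + m)/(101/16) = (-3 + m)*(16/101) = -48/101 + 16*m/101)
27*(p(22) + 152) = 27*((-48/101 + (16/101)*22) + 152) = 27*((-48/101 + 352/101) + 152) = 27*(304/101 + 152) = 27*(15656/101) = 422712/101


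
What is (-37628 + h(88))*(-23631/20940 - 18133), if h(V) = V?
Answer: 237583559309/349 ≈ 6.8076e+8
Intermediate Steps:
(-37628 + h(88))*(-23631/20940 - 18133) = (-37628 + 88)*(-23631/20940 - 18133) = -37540*(-23631*1/20940 - 18133) = -37540*(-7877/6980 - 18133) = -37540*(-126576217/6980) = 237583559309/349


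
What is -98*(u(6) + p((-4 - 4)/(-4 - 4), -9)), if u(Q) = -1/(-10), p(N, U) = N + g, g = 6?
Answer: -3479/5 ≈ -695.80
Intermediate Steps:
p(N, U) = 6 + N (p(N, U) = N + 6 = 6 + N)
u(Q) = ⅒ (u(Q) = -1*(-⅒) = ⅒)
-98*(u(6) + p((-4 - 4)/(-4 - 4), -9)) = -98*(⅒ + (6 + (-4 - 4)/(-4 - 4))) = -98*(⅒ + (6 - 8/(-8))) = -98*(⅒ + (6 - 8*(-⅛))) = -98*(⅒ + (6 + 1)) = -98*(⅒ + 7) = -98*71/10 = -3479/5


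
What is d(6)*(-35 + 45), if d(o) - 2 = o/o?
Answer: 30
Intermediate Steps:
d(o) = 3 (d(o) = 2 + o/o = 2 + 1 = 3)
d(6)*(-35 + 45) = 3*(-35 + 45) = 3*10 = 30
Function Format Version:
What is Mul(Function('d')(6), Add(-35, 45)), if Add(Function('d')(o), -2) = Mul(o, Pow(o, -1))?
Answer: 30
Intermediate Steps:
Function('d')(o) = 3 (Function('d')(o) = Add(2, Mul(o, Pow(o, -1))) = Add(2, 1) = 3)
Mul(Function('d')(6), Add(-35, 45)) = Mul(3, Add(-35, 45)) = Mul(3, 10) = 30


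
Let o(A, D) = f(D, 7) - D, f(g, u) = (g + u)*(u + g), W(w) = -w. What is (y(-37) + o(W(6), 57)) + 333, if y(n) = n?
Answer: 4335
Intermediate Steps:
f(g, u) = (g + u)² (f(g, u) = (g + u)*(g + u) = (g + u)²)
o(A, D) = (7 + D)² - D (o(A, D) = (D + 7)² - D = (7 + D)² - D)
(y(-37) + o(W(6), 57)) + 333 = (-37 + ((7 + 57)² - 1*57)) + 333 = (-37 + (64² - 57)) + 333 = (-37 + (4096 - 57)) + 333 = (-37 + 4039) + 333 = 4002 + 333 = 4335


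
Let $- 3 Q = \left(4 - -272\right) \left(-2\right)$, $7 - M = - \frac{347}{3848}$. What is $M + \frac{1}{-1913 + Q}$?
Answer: $\frac{3628343}{511784} \approx 7.0896$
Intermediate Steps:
$M = \frac{27283}{3848}$ ($M = 7 - - \frac{347}{3848} = 7 + \frac{347}{3848} = \frac{27283}{3848} \approx 7.0902$)
$Q = 184$ ($Q = - \frac{\left(4 - -272\right) \left(-2\right)}{3} = - \frac{\left(4 + 272\right) \left(-2\right)}{3} = - \frac{276 \left(-2\right)}{3} = \left(- \frac{1}{3}\right) \left(-552\right) = 184$)
$M + \frac{1}{-1913 + Q} = \frac{27283}{3848} + \frac{1}{-1913 + 184} = \frac{27283}{3848} + \frac{1}{-1729} = \frac{27283}{3848} - \frac{1}{1729} = \frac{3628343}{511784}$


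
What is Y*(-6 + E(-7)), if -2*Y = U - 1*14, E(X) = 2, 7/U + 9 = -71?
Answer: -1127/40 ≈ -28.175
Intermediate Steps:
U = -7/80 (U = 7/(-9 - 71) = 7/(-80) = 7*(-1/80) = -7/80 ≈ -0.087500)
Y = 1127/160 (Y = -(-7/80 - 1*14)/2 = -(-7/80 - 14)/2 = -½*(-1127/80) = 1127/160 ≈ 7.0437)
Y*(-6 + E(-7)) = 1127*(-6 + 2)/160 = (1127/160)*(-4) = -1127/40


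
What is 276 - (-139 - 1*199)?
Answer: 614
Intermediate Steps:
276 - (-139 - 1*199) = 276 - (-139 - 199) = 276 - 1*(-338) = 276 + 338 = 614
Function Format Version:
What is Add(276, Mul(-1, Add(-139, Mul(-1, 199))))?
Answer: 614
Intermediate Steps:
Add(276, Mul(-1, Add(-139, Mul(-1, 199)))) = Add(276, Mul(-1, Add(-139, -199))) = Add(276, Mul(-1, -338)) = Add(276, 338) = 614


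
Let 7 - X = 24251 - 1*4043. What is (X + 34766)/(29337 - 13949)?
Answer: 14565/15388 ≈ 0.94652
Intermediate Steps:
X = -20201 (X = 7 - (24251 - 1*4043) = 7 - (24251 - 4043) = 7 - 1*20208 = 7 - 20208 = -20201)
(X + 34766)/(29337 - 13949) = (-20201 + 34766)/(29337 - 13949) = 14565/15388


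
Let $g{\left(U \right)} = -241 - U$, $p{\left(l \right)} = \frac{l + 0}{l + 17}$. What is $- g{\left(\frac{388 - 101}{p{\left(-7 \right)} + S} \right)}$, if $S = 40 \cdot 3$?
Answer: $\frac{290383}{1193} \approx 243.41$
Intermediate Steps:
$p{\left(l \right)} = \frac{l}{17 + l}$
$S = 120$
$- g{\left(\frac{388 - 101}{p{\left(-7 \right)} + S} \right)} = - (-241 - \frac{388 - 101}{- \frac{7}{17 - 7} + 120}) = - (-241 - \frac{287}{- \frac{7}{10} + 120}) = - (-241 - \frac{287}{\frac{1193}{10}}) = - (-241 - 287 \cdot \frac{10}{1193}) = - (-241 - \frac{2870}{1193}) = \left(-1\right) \left(- \frac{290383}{1193}\right) = \frac{290383}{1193}$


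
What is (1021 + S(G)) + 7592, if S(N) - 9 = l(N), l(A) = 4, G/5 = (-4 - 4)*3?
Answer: 8626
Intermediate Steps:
G = -120 (G = 5*((-4 - 4)*3) = 5*(-8*3) = 5*(-24) = -120)
S(N) = 13 (S(N) = 9 + 4 = 13)
(1021 + S(G)) + 7592 = (1021 + 13) + 7592 = 1034 + 7592 = 8626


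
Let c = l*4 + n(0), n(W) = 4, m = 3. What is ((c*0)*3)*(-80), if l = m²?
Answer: 0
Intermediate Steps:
l = 9 (l = 3² = 9)
c = 40 (c = 9*4 + 4 = 36 + 4 = 40)
((c*0)*3)*(-80) = ((40*0)*3)*(-80) = (0*3)*(-80) = 0*(-80) = 0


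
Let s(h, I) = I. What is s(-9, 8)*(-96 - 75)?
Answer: -1368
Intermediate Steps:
s(-9, 8)*(-96 - 75) = 8*(-96 - 75) = 8*(-171) = -1368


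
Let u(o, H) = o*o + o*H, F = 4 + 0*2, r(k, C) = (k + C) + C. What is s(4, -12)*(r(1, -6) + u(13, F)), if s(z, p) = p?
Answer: -2520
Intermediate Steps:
r(k, C) = k + 2*C (r(k, C) = (C + k) + C = k + 2*C)
F = 4 (F = 4 + 0 = 4)
u(o, H) = o² + H*o
s(4, -12)*(r(1, -6) + u(13, F)) = -12*((1 + 2*(-6)) + 13*(4 + 13)) = -12*((1 - 12) + 13*17) = -12*(-11 + 221) = -12*210 = -2520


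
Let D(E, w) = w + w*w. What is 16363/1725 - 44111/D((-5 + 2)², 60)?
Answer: -1080193/420900 ≈ -2.5664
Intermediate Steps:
D(E, w) = w + w²
16363/1725 - 44111/D((-5 + 2)², 60) = 16363/1725 - 44111*1/(60*(1 + 60)) = 16363*(1/1725) - 44111/(60*61) = 16363/1725 - 44111/3660 = -1080193/420900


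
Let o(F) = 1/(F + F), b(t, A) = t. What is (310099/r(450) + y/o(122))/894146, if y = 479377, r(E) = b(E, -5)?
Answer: 52635904699/402365700 ≈ 130.82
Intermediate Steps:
r(E) = E
o(F) = 1/(2*F)
(310099/r(450) + y/o(122))/894146 = (310099/450 + 479377/(((½)/122)))/894146 = (310099*(1/450) + 479377/(((½)*(1/122))))*(1/894146) = (310099/450 + 479377/(1/244))*(1/894146) = (310099/450 + 479377*244)*(1/894146) = (310099/450 + 116967988)*(1/894146) = (52635904699/450)*(1/894146) = 52635904699/402365700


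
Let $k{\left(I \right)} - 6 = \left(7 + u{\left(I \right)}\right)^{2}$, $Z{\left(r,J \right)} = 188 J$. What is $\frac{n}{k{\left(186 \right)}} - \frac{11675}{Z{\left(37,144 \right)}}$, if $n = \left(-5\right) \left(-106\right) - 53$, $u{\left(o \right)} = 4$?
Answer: $\frac{11430619}{3438144} \approx 3.3246$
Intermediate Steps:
$k{\left(I \right)} = 127$ ($k{\left(I \right)} = 6 + \left(7 + 4\right)^{2} = 6 + 11^{2} = 6 + 121 = 127$)
$n = 477$ ($n = 530 - 53 = 477$)
$\frac{n}{k{\left(186 \right)}} - \frac{11675}{Z{\left(37,144 \right)}} = \frac{477}{127} - \frac{11675}{188 \cdot 144} = 477 \cdot \frac{1}{127} - \frac{11675}{27072} = \frac{477}{127} - \frac{11675}{27072} = \frac{11430619}{3438144}$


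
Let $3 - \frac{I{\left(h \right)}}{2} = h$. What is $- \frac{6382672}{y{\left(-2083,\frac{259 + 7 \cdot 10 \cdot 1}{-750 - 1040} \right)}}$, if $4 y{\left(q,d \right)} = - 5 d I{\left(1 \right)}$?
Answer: $- \frac{2284996576}{329} \approx -6.9453 \cdot 10^{6}$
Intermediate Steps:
$I{\left(h \right)} = 6 - 2 h$
$y{\left(q,d \right)} = - 5 d$ ($y{\left(q,d \right)} = \frac{- 5 d \left(6 - 2\right)}{4} = \frac{- 5 d 4}{4} = \frac{\left(-20\right) d}{4} = - 5 d$)
$- \frac{6382672}{y{\left(-2083,\frac{259 + 7 \cdot 10 \cdot 1}{-750 - 1040} \right)}} = - \frac{6382672}{\left(-5\right) \frac{259 + 7 \cdot 10 \cdot 1}{-750 - 1040}} = - \frac{6382672}{\left(-5\right) \frac{259 + 70 \cdot 1}{-1790}} = - \frac{6382672}{\left(-5\right) \left(259 + 70\right) \left(- \frac{1}{1790}\right)} = - \frac{6382672}{\left(-5\right) 329 \left(- \frac{1}{1790}\right)} = - \frac{6382672}{\left(-5\right) \left(- \frac{329}{1790}\right)} = - \frac{6382672}{\frac{329}{358}} = \left(-6382672\right) \frac{358}{329} = - \frac{2284996576}{329}$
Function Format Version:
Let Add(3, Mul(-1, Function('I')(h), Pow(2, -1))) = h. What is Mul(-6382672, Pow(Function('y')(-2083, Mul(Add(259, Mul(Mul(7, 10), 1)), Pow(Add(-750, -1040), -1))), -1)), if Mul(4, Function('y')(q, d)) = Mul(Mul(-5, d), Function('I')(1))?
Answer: Rational(-2284996576, 329) ≈ -6.9453e+6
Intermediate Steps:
Function('I')(h) = Add(6, Mul(-2, h))
Function('y')(q, d) = Mul(-5, d) (Function('y')(q, d) = Mul(Rational(1, 4), Mul(Mul(-5, d), Add(6, Mul(-2, 1)))) = Mul(Rational(1, 4), Mul(Mul(-5, d), Add(6, -2))) = Mul(Rational(1, 4), Mul(Mul(-5, d), 4)) = Mul(Rational(1, 4), Mul(-20, d)) = Mul(-5, d))
Mul(-6382672, Pow(Function('y')(-2083, Mul(Add(259, Mul(Mul(7, 10), 1)), Pow(Add(-750, -1040), -1))), -1)) = Mul(-6382672, Pow(Mul(-5, Mul(Add(259, Mul(Mul(7, 10), 1)), Pow(Add(-750, -1040), -1))), -1)) = Mul(-6382672, Pow(Mul(-5, Mul(Add(259, Mul(70, 1)), Pow(-1790, -1))), -1)) = Mul(-6382672, Pow(Mul(-5, Mul(Add(259, 70), Rational(-1, 1790))), -1)) = Mul(-6382672, Pow(Mul(-5, Mul(329, Rational(-1, 1790))), -1)) = Mul(-6382672, Pow(Mul(-5, Rational(-329, 1790)), -1)) = Mul(-6382672, Pow(Rational(329, 358), -1)) = Mul(-6382672, Rational(358, 329)) = Rational(-2284996576, 329)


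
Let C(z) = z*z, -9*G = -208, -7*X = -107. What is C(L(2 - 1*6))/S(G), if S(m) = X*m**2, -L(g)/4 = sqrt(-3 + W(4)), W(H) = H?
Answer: 567/289328 ≈ 0.0019597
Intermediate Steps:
X = 107/7 (X = -1/7*(-107) = 107/7 ≈ 15.286)
G = 208/9 (G = -1/9*(-208) = 208/9 ≈ 23.111)
L(g) = -4 (L(g) = -4*sqrt(-3 + 4) = -4*sqrt(1) = -4*1 = -4)
S(m) = 107*m**2/7
C(z) = z**2
C(L(2 - 1*6))/S(G) = (-4)**2/((107*(208/9)**2/7)) = 16/(((107/7)*(43264/81))) = 16/(4629248/567) = 16*(567/4629248) = 567/289328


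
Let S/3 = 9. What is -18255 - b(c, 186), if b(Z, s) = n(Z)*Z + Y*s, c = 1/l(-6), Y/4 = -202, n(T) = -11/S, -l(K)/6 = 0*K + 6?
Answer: 128336065/972 ≈ 1.3203e+5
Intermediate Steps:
S = 27 (S = 3*9 = 27)
l(K) = -36 (l(K) = -6*(0*K + 6) = -6*(0 + 6) = -6*6 = -36)
n(T) = -11/27
Y = -808 (Y = 4*(-202) = -808)
c = -1/36 (c = 1/(-36) = -1/36 ≈ -0.027778)
b(Z, s) = -808*s - 11*Z/27 (b(Z, s) = -11*Z/27 - 808*s = -808*s - 11*Z/27)
-18255 - b(c, 186) = -18255 - (-808*186 - 11/27*(-1/36)) = -18255 - (-150288 + 11/972) = -18255 - 1*(-146079925/972) = -18255 + 146079925/972 = 128336065/972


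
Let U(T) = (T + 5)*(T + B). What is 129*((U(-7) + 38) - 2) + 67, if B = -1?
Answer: 6775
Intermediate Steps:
U(T) = (-1 + T)*(5 + T) (U(T) = (T + 5)*(T - 1) = (5 + T)*(-1 + T) = (-1 + T)*(5 + T))
129*((U(-7) + 38) - 2) + 67 = 129*(((-5 + (-7)**2 + 4*(-7)) + 38) - 2) + 67 = 129*(((-5 + 49 - 28) + 38) - 2) + 67 = 129*((16 + 38) - 2) + 67 = 129*(54 - 2) + 67 = 129*52 + 67 = 6708 + 67 = 6775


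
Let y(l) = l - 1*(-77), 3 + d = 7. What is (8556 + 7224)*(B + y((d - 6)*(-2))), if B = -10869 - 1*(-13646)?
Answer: 45099240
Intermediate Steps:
d = 4 (d = -3 + 7 = 4)
B = 2777 (B = -10869 + 13646 = 2777)
y(l) = 77 + l (y(l) = l + 77 = 77 + l)
(8556 + 7224)*(B + y((d - 6)*(-2))) = (8556 + 7224)*(2777 + (77 + (4 - 6)*(-2))) = 15780*(2777 + (77 - 2*(-2))) = 15780*(2777 + (77 + 4)) = 15780*(2777 + 81) = 15780*2858 = 45099240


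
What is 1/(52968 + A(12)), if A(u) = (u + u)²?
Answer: 1/53544 ≈ 1.8676e-5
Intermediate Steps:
A(u) = 4*u² (A(u) = (2*u)² = 4*u²)
1/(52968 + A(12)) = 1/(52968 + 4*12²) = 1/(52968 + 4*144) = 1/(52968 + 576) = 1/53544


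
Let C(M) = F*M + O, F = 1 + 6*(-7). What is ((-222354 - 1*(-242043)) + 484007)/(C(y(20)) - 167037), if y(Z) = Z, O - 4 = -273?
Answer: -251848/84063 ≈ -2.9959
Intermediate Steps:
O = -269 (O = 4 - 273 = -269)
F = -41 (F = 1 - 42 = -41)
C(M) = -269 - 41*M (C(M) = -41*M - 269 = -269 - 41*M)
((-222354 - 1*(-242043)) + 484007)/(C(y(20)) - 167037) = ((-222354 - 1*(-242043)) + 484007)/((-269 - 41*20) - 167037) = ((-222354 + 242043) + 484007)/((-269 - 820) - 167037) = (19689 + 484007)/(-1089 - 167037) = 503696/(-168126) = 503696*(-1/168126) = -251848/84063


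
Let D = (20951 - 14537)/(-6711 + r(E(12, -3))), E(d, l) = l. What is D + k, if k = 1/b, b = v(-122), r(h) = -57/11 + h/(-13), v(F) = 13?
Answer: -3654415/4161651 ≈ -0.87812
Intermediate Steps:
r(h) = -57/11 - h/13 (r(h) = -57*1/11 + h*(-1/13) = -57/11 - h/13)
b = 13
D = -305734/320127 (D = (20951 - 14537)/(-6711 + (-57/11 - 1/13*(-3))) = 6414/(-6711 + (-57/11 + 3/13)) = 6414/(-6711 - 708/143) = 6414/(-960381/143) = 6414*(-143/960381) = -305734/320127 ≈ -0.95504)
k = 1/13 ≈ 0.076923
D + k = -305734/320127 + 1/13 = -3654415/4161651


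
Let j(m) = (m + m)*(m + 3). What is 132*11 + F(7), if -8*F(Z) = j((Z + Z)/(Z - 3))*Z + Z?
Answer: 22581/16 ≈ 1411.3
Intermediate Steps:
j(m) = 2*m*(3 + m) (j(m) = (2*m)*(3 + m) = 2*m*(3 + m))
F(Z) = -Z/8 - Z²*(3 + 2*Z/(-3 + Z))/(2*(-3 + Z)) (F(Z) = -((2*((Z + Z)/(Z - 3))*(3 + (Z + Z)/(Z - 3)))*Z + Z)/8 = -((2*((2*Z)/(-3 + Z))*(3 + (2*Z)/(-3 + Z)))*Z + Z)/8 = -((2*(2*Z/(-3 + Z))*(3 + 2*Z/(-3 + Z)))*Z + Z)/8 = -((4*Z*(3 + 2*Z/(-3 + Z))/(-3 + Z))*Z + Z)/8 = -(4*Z²*(3 + 2*Z/(-3 + Z))/(-3 + Z) + Z)/8 = -(Z + 4*Z²*(3 + 2*Z/(-3 + Z))/(-3 + Z))/8 = -Z/8 - Z²*(3 + 2*Z/(-3 + Z))/(2*(-3 + Z)))
132*11 + F(7) = 132*11 - ⅛*7*((-3 + 7)² + 4*7*(-9 + 5*7))/(-3 + 7)² = 1452 - ⅛*7*(4² + 4*7*(-9 + 35))/4² = 1452 - ⅛*7*1/16*(16 + 4*7*26) = 1452 - ⅛*7*1/16*(16 + 728) = 1452 - ⅛*7*1/16*744 = 1452 - 651/16 = 22581/16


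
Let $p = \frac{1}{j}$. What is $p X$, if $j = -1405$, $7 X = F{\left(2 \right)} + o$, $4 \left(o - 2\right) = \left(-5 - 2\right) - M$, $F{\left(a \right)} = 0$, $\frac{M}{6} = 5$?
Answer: $\frac{29}{39340} \approx 0.00073716$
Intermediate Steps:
$M = 30$ ($M = 6 \cdot 5 = 30$)
$o = - \frac{29}{4}$ ($o = 2 + \frac{\left(-5 - 2\right) - 30}{4} = 2 + \frac{-7 - 30}{4} = 2 + \frac{1}{4} \left(-37\right) = 2 - \frac{37}{4} = - \frac{29}{4} \approx -7.25$)
$X = - \frac{29}{28}$ ($X = \frac{0 - \frac{29}{4}}{7} = \frac{1}{7} \left(- \frac{29}{4}\right) = - \frac{29}{28} \approx -1.0357$)
$p = - \frac{1}{1405}$ ($p = \frac{1}{-1405} = - \frac{1}{1405} \approx -0.00071174$)
$p X = \left(- \frac{1}{1405}\right) \left(- \frac{29}{28}\right) = \frac{29}{39340}$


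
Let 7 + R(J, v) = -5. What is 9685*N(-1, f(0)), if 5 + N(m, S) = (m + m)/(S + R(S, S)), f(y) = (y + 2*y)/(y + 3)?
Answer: -280865/6 ≈ -46811.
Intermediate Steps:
R(J, v) = -12 (R(J, v) = -7 - 5 = -12)
f(y) = 3*y/(3 + y) (f(y) = (3*y)/(3 + y) = 3*y/(3 + y))
N(m, S) = -5 + 2*m/(-12 + S) (N(m, S) = -5 + (m + m)/(S - 12) = -5 + (2*m)/(-12 + S) = -5 + 2*m/(-12 + S))
9685*N(-1, f(0)) = 9685*((60 - 15*0/(3 + 0) + 2*(-1))/(-12 + 3*0/(3 + 0))) = 9685*((60 - 15*0/3 - 2)/(-12 + 3*0/3)) = 9685*((60 - 15*0/3 - 2)/(-12 + 3*0*(⅓))) = 9685*((60 - 5*0 - 2)/(-12 + 0)) = 9685*((60 + 0 - 2)/(-12)) = 9685*(-1/12*58) = 9685*(-29/6) = -280865/6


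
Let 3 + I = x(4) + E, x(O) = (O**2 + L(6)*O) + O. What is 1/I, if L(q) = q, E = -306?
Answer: -1/265 ≈ -0.0037736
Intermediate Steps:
x(O) = O**2 + 7*O (x(O) = (O**2 + 6*O) + O = O**2 + 7*O)
I = -265 (I = -3 + (4*(7 + 4) - 306) = -3 + (4*11 - 306) = -3 + (44 - 306) = -3 - 262 = -265)
1/I = 1/(-265) = -1/265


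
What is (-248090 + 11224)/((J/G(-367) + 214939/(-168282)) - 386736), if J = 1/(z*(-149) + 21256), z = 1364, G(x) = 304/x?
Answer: 122508191908529280/200022310417307957 ≈ 0.61247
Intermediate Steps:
J = -1/181980 (J = 1/(1364*(-149) + 21256) = 1/(-203236 + 21256) = 1/(-181980) = -1/181980 ≈ -5.4951e-6)
(-248090 + 11224)/((J/G(-367) + 214939/(-168282)) - 386736) = (-248090 + 11224)/((-1/(181980*(304/(-367))) + 214939/(-168282)) - 386736) = -236866/((-1/(181980*(304*(-1/367))) + 214939*(-1/168282)) - 386736) = -236866/((-1/(181980*(-304/367)) - 214939/168282) - 386736) = -236866/((-1/181980*(-367/304) - 214939/168282) - 386736) = -236866/((367/55321920 - 214939/168282) - 386736) = -236866/(-660598689077/517204630080 - 386736) = -236866/(-200022310417307957/517204630080) = -236866*(-517204630080/200022310417307957) = 122508191908529280/200022310417307957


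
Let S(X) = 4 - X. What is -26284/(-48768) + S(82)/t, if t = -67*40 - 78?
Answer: 9536897/16812768 ≈ 0.56724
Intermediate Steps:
t = -2758 (t = -2680 - 78 = -2758)
-26284/(-48768) + S(82)/t = -26284/(-48768) + (4 - 1*82)/(-2758) = -26284*(-1/48768) + (4 - 82)*(-1/2758) = 6571/12192 - 78*(-1/2758) = 6571/12192 + 39/1379 = 9536897/16812768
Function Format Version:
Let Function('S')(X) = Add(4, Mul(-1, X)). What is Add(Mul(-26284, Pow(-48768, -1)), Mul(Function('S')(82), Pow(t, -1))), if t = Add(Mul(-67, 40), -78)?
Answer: Rational(9536897, 16812768) ≈ 0.56724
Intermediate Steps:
t = -2758 (t = Add(-2680, -78) = -2758)
Add(Mul(-26284, Pow(-48768, -1)), Mul(Function('S')(82), Pow(t, -1))) = Add(Mul(-26284, Pow(-48768, -1)), Mul(Add(4, Mul(-1, 82)), Pow(-2758, -1))) = Add(Mul(-26284, Rational(-1, 48768)), Mul(Add(4, -82), Rational(-1, 2758))) = Add(Rational(6571, 12192), Mul(-78, Rational(-1, 2758))) = Add(Rational(6571, 12192), Rational(39, 1379)) = Rational(9536897, 16812768)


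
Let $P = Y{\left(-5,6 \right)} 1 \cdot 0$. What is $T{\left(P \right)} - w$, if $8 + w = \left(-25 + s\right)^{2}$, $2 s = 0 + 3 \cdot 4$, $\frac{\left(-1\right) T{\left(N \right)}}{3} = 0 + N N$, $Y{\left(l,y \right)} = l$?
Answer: $-353$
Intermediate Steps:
$P = 0$ ($P = - 5 \cdot 1 \cdot 0 = \left(-5\right) 0 = 0$)
$T{\left(N \right)} = - 3 N^{2}$ ($T{\left(N \right)} = - 3 \left(0 + N N\right) = - 3 \left(0 + N^{2}\right) = - 3 N^{2}$)
$s = 6$ ($s = \frac{0 + 3 \cdot 4}{2} = \frac{0 + 12}{2} = \frac{1}{2} \cdot 12 = 6$)
$w = 353$ ($w = -8 + \left(-25 + 6\right)^{2} = -8 + \left(-19\right)^{2} = -8 + 361 = 353$)
$T{\left(P \right)} - w = - 3 \cdot 0^{2} - 353 = \left(-3\right) 0 - 353 = 0 - 353 = -353$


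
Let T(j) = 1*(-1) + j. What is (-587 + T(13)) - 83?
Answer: -658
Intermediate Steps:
T(j) = -1 + j
(-587 + T(13)) - 83 = (-587 + (-1 + 13)) - 83 = (-587 + 12) - 83 = -575 - 83 = -658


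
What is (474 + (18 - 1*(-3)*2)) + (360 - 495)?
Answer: 363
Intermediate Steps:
(474 + (18 - 1*(-3)*2)) + (360 - 495) = (474 + (18 + 3*2)) - 135 = (474 + (18 + 6)) - 135 = (474 + 24) - 135 = 498 - 135 = 363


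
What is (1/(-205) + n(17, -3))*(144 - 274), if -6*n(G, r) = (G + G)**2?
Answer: 3080818/123 ≈ 25047.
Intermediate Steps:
n(G, r) = -2*G**2/3 (n(G, r) = -(G + G)**2/6 = -4*G**2/6 = -2*G**2/3)
(1/(-205) + n(17, -3))*(144 - 274) = (1/(-205) - 2/3*17**2)*(144 - 274) = (-1/205 - 2/3*289)*(-130) = (-1/205 - 578/3)*(-130) = -118493/615*(-130) = 3080818/123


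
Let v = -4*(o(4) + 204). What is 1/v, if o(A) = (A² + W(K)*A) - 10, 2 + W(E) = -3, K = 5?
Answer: -1/760 ≈ -0.0013158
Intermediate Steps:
W(E) = -5 (W(E) = -2 - 3 = -5)
o(A) = -10 + A² - 5*A (o(A) = (A² - 5*A) - 10 = -10 + A² - 5*A)
v = -760 (v = -4*((-10 + 4² - 5*4) + 204) = -4*((-10 + 16 - 20) + 204) = -4*(-14 + 204) = -4*190 = -760)
1/v = 1/(-760) = -1/760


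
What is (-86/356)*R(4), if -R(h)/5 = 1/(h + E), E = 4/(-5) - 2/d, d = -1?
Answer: 1075/4628 ≈ 0.23228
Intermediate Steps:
E = 6/5 (E = 4/(-5) - 2/(-1) = 4*(-1/5) - 2*(-1) = -4/5 + 2 = 6/5 ≈ 1.2000)
R(h) = -5/(6/5 + h) (R(h) = -5/(h + 6/5) = -5/(6/5 + h))
(-86/356)*R(4) = (-86/356)*(-25/(6 + 5*4)) = (-86*1/356)*(-25/(6 + 20)) = -(-1075)/(178*26) = -43/178*(-25/26) = 1075/4628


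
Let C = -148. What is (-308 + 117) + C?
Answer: -339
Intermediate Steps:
(-308 + 117) + C = (-308 + 117) - 148 = -191 - 148 = -339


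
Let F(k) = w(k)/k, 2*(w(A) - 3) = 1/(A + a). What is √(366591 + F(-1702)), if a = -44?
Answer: √359705333483291086/990564 ≈ 605.47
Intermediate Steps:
w(A) = 3 + 1/(2*(-44 + A)) (w(A) = 3 + 1/(2*(A - 44)) = 3 + 1/(2*(-44 + A)))
F(k) = (-263 + 6*k)/(2*k*(-44 + k)) (F(k) = ((-263 + 6*k)/(2*(-44 + k)))/k = (-263 + 6*k)/(2*k*(-44 + k)))
√(366591 + F(-1702)) = √(366591 + (½)*(-263 + 6*(-1702))/(-1702*(-44 - 1702))) = √(366591 + (½)*(-1/1702)*(-263 - 10212)/(-1746)) = √(366591 + (½)*(-1/1702)*(-1/1746)*(-10475)) = √(366591 - 10475/5943384) = √(2178791073469/5943384) = √359705333483291086/990564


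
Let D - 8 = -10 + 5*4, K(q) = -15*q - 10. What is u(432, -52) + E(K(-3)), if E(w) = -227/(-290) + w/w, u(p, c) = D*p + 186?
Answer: 2309497/290 ≈ 7963.8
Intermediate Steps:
K(q) = -10 - 15*q
D = 18 (D = 8 + (-10 + 5*4) = 8 + (-10 + 20) = 8 + 10 = 18)
u(p, c) = 186 + 18*p (u(p, c) = 18*p + 186 = 186 + 18*p)
E(w) = 517/290 (E(w) = -227*(-1/290) + 1 = 227/290 + 1 = 517/290)
u(432, -52) + E(K(-3)) = (186 + 18*432) + 517/290 = (186 + 7776) + 517/290 = 7962 + 517/290 = 2309497/290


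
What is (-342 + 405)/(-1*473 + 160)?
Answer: -63/313 ≈ -0.20128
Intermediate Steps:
(-342 + 405)/(-1*473 + 160) = 63/(-473 + 160) = 63/(-313) = 63*(-1/313) = -63/313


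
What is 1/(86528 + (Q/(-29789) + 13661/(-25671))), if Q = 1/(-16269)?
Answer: 4147040871237/358832945629953926 ≈ 1.1557e-5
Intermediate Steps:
Q = -1/16269 ≈ -6.1467e-5
1/(86528 + (Q/(-29789) + 13661/(-25671))) = 1/(86528 + (-1/16269/(-29789) + 13661/(-25671))) = 1/(86528 + (-1/16269*(-1/29789) + 13661*(-1/25671))) = 1/(86528 + (1/484637241 - 13661/25671)) = 1/(86528 - 2206876441210/4147040871237) = 1/(358832945629953926/4147040871237) = 4147040871237/358832945629953926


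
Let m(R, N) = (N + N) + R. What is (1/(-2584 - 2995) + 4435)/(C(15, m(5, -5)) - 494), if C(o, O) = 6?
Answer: -3092858/340319 ≈ -9.0881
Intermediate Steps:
m(R, N) = R + 2*N (m(R, N) = 2*N + R = R + 2*N)
(1/(-2584 - 2995) + 4435)/(C(15, m(5, -5)) - 494) = (1/(-2584 - 2995) + 4435)/(6 - 494) = (1/(-5579) + 4435)/(-488) = (-1/5579 + 4435)*(-1/488) = (24742864/5579)*(-1/488) = -3092858/340319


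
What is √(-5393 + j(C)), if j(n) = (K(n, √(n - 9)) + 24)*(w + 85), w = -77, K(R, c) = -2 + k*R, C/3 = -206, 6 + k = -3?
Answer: √39279 ≈ 198.19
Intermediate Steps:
k = -9 (k = -6 - 3 = -9)
C = -618 (C = 3*(-206) = -618)
K(R, c) = -2 - 9*R
j(n) = 176 - 72*n (j(n) = ((-2 - 9*n) + 24)*(-77 + 85) = (22 - 9*n)*8 = 176 - 72*n)
√(-5393 + j(C)) = √(-5393 + (176 - 72*(-618))) = √(-5393 + (176 + 44496)) = √(-5393 + 44672) = √39279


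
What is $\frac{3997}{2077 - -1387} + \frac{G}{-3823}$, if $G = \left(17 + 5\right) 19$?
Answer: $\frac{13832579}{13242872} \approx 1.0445$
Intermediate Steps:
$G = 418$ ($G = 22 \cdot 19 = 418$)
$\frac{3997}{2077 - -1387} + \frac{G}{-3823} = \frac{3997}{2077 - -1387} + \frac{418}{-3823} = \frac{3997}{2077 + 1387} + 418 \left(- \frac{1}{3823}\right) = \frac{3997}{3464} - \frac{418}{3823} = \frac{13832579}{13242872}$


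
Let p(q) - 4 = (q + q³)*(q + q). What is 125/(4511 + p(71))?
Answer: 125/50837959 ≈ 2.4588e-6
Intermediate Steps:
p(q) = 4 + 2*q*(q + q³) (p(q) = 4 + (q + q³)*(q + q) = 4 + (q + q³)*(2*q) = 4 + 2*q*(q + q³))
125/(4511 + p(71)) = 125/(4511 + (4 + 2*71² + 2*71⁴)) = 125/(4511 + (4 + 2*5041 + 2*25411681)) = 125/(4511 + (4 + 10082 + 50823362)) = 125/(4511 + 50833448) = 125/50837959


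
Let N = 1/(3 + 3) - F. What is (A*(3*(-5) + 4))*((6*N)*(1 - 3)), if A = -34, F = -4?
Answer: -18700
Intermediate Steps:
N = 25/6 (N = 1/(3 + 3) - 1*(-4) = 1/6 + 4 = ⅙ + 4 = 25/6 ≈ 4.1667)
(A*(3*(-5) + 4))*((6*N)*(1 - 3)) = (-34*(3*(-5) + 4))*((6*(25/6))*(1 - 3)) = (-34*(-15 + 4))*(25*(-2)) = -34*(-11)*(-50) = 374*(-50) = -18700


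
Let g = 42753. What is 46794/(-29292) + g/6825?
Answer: 51830657/11106550 ≈ 4.6667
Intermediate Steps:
46794/(-29292) + g/6825 = 46794/(-29292) + 42753/6825 = 46794*(-1/29292) + 42753*(1/6825) = -7799/4882 + 14251/2275 = 51830657/11106550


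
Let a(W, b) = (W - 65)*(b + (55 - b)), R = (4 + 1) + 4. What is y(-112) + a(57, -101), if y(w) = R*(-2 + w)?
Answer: -1466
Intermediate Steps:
R = 9 (R = 5 + 4 = 9)
a(W, b) = -3575 + 55*W (a(W, b) = (-65 + W)*55 = -3575 + 55*W)
y(w) = -18 + 9*w (y(w) = 9*(-2 + w) = -18 + 9*w)
y(-112) + a(57, -101) = (-18 + 9*(-112)) + (-3575 + 55*57) = (-18 - 1008) + (-3575 + 3135) = -1026 - 440 = -1466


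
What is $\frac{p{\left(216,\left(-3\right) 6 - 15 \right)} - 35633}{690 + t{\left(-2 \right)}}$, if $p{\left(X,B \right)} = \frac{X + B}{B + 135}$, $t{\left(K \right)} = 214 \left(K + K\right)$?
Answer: $\frac{1211461}{5644} \approx 214.65$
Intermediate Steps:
$t{\left(K \right)} = 428 K$ ($t{\left(K \right)} = 214 \cdot 2 K = 428 K$)
$p{\left(X,B \right)} = \frac{B + X}{135 + B}$
$\frac{p{\left(216,\left(-3\right) 6 - 15 \right)} - 35633}{690 + t{\left(-2 \right)}} = \frac{\frac{\left(\left(-3\right) 6 - 15\right) + 216}{135 - 33} - 35633}{690 + 428 \left(-2\right)} = \frac{\frac{\left(-18 - 15\right) + 216}{135 - 33} - 35633}{690 - 856} = \frac{\frac{-33 + 216}{135 - 33} - 35633}{-166} = \left(\frac{1}{102} \cdot 183 - 35633\right) \left(- \frac{1}{166}\right) = \left(\frac{61}{34} - 35633\right) \left(- \frac{1}{166}\right) = \left(- \frac{1211461}{34}\right) \left(- \frac{1}{166}\right) = \frac{1211461}{5644}$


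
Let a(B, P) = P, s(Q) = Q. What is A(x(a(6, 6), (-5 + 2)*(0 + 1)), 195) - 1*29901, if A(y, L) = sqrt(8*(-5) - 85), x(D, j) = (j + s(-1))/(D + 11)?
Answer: -29901 + 5*I*sqrt(5) ≈ -29901.0 + 11.18*I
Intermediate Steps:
x(D, j) = (-1 + j)/(11 + D) (x(D, j) = (j - 1)/(D + 11) = (-1 + j)/(11 + D))
A(y, L) = 5*I*sqrt(5) (A(y, L) = sqrt(-40 - 85) = sqrt(-125) = 5*I*sqrt(5))
A(x(a(6, 6), (-5 + 2)*(0 + 1)), 195) - 1*29901 = 5*I*sqrt(5) - 1*29901 = 5*I*sqrt(5) - 29901 = -29901 + 5*I*sqrt(5)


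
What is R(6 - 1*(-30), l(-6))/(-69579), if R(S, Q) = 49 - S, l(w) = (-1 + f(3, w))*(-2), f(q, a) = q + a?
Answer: -13/69579 ≈ -0.00018684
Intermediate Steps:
f(q, a) = a + q
l(w) = -4 - 2*w (l(w) = (-1 + (w + 3))*(-2) = (-1 + (3 + w))*(-2) = (2 + w)*(-2) = -4 - 2*w)
R(6 - 1*(-30), l(-6))/(-69579) = (49 - (6 - 1*(-30)))/(-69579) = (49 - (6 + 30))*(-1/69579) = (49 - 1*36)*(-1/69579) = (49 - 36)*(-1/69579) = 13*(-1/69579) = -13/69579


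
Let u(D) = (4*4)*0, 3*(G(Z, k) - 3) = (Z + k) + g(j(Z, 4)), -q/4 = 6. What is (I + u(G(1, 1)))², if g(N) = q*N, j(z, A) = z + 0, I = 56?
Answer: 3136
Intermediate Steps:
q = -24 (q = -4*6 = -24)
j(z, A) = z
g(N) = -24*N
G(Z, k) = 3 - 23*Z/3 + k/3 (G(Z, k) = 3 + ((Z + k) - 24*Z)/3 = 3 + (k - 23*Z)/3 = 3 + (-23*Z/3 + k/3) = 3 - 23*Z/3 + k/3)
u(D) = 0 (u(D) = 16*0 = 0)
(I + u(G(1, 1)))² = (56 + 0)² = 56² = 3136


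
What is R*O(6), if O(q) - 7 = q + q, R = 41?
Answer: 779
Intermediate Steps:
O(q) = 7 + 2*q (O(q) = 7 + (q + q) = 7 + 2*q)
R*O(6) = 41*(7 + 2*6) = 41*(7 + 12) = 41*19 = 779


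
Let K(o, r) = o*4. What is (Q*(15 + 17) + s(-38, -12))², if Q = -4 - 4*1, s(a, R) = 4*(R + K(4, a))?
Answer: 57600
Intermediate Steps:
K(o, r) = 4*o
s(a, R) = 64 + 4*R (s(a, R) = 4*(R + 4*4) = 4*(R + 16) = 4*(16 + R) = 64 + 4*R)
Q = -8 (Q = -4 - 4 = -8)
(Q*(15 + 17) + s(-38, -12))² = (-8*(15 + 17) + (64 + 4*(-12)))² = (-8*32 + (64 - 48))² = (-256 + 16)² = (-240)² = 57600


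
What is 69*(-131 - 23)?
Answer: -10626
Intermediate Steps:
69*(-131 - 23) = 69*(-154) = -10626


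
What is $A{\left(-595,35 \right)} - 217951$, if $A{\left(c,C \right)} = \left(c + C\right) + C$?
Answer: $-218476$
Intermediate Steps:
$A{\left(c,C \right)} = c + 2 C$ ($A{\left(c,C \right)} = \left(C + c\right) + C = c + 2 C$)
$A{\left(-595,35 \right)} - 217951 = \left(-595 + 2 \cdot 35\right) - 217951 = \left(-595 + 70\right) - 217951 = -525 - 217951 = -218476$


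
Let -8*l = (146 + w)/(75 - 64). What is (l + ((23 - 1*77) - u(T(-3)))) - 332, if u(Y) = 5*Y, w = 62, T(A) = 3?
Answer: -4437/11 ≈ -403.36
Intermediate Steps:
l = -26/11 (l = -(146 + 62)/(8*(75 - 64)) = -26/11 ≈ -2.3636)
(l + ((23 - 1*77) - u(T(-3)))) - 332 = (-26/11 + ((23 - 1*77) - 5*3)) - 332 = (-26/11 + ((23 - 77) - 1*15)) - 332 = (-26/11 + (-54 - 15)) - 332 = (-26/11 - 69) - 332 = -785/11 - 332 = -4437/11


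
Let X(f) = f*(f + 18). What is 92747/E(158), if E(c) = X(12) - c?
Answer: 92747/202 ≈ 459.14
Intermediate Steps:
X(f) = f*(18 + f)
E(c) = 360 - c (E(c) = 12*(18 + 12) - c = 12*30 - c = 360 - c)
92747/E(158) = 92747/(360 - 1*158) = 92747/(360 - 158) = 92747/202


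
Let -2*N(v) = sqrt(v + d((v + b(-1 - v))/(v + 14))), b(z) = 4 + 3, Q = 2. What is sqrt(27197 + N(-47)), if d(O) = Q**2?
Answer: sqrt(108788 - 2*I*sqrt(43))/2 ≈ 164.92 - 0.0099406*I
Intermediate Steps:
b(z) = 7
d(O) = 4 (d(O) = 2**2 = 4)
N(v) = -sqrt(4 + v)/2 (N(v) = -sqrt(v + 4)/2 = -sqrt(4 + v)/2)
sqrt(27197 + N(-47)) = sqrt(27197 - sqrt(4 - 47)/2) = sqrt(27197 - I*sqrt(43)/2)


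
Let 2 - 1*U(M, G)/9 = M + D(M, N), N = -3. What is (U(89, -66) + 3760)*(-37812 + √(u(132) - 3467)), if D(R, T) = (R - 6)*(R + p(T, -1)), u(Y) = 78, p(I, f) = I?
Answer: 2316552180 - 61265*I*√3389 ≈ 2.3166e+9 - 3.5665e+6*I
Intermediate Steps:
D(R, T) = (-6 + R)*(R + T) (D(R, T) = (R - 6)*(R + T) = (-6 + R)*(R + T))
U(M, G) = -144 - 9*M² + 72*M (U(M, G) = 18 - 9*(M + (M² - 6*M - 6*(-3) + M*(-3))) = 18 - 9*(M + (M² - 6*M + 18 - 3*M)) = 18 - 9*(M + (18 + M² - 9*M)) = 18 - 9*(18 + M² - 8*M) = 18 + (-162 - 9*M² + 72*M) = -144 - 9*M² + 72*M)
(U(89, -66) + 3760)*(-37812 + √(u(132) - 3467)) = ((-144 - 9*89² + 72*89) + 3760)*(-37812 + √(78 - 3467)) = ((-144 - 9*7921 + 6408) + 3760)*(-37812 + √(-3389)) = ((-144 - 71289 + 6408) + 3760)*(-37812 + I*√3389) = (-65025 + 3760)*(-37812 + I*√3389) = -61265*(-37812 + I*√3389) = 2316552180 - 61265*I*√3389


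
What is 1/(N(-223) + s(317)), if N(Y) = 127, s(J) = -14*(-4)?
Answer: 1/183 ≈ 0.0054645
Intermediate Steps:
s(J) = 56
1/(N(-223) + s(317)) = 1/(127 + 56) = 1/183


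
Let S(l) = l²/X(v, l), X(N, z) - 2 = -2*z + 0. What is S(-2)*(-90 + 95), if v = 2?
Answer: 10/3 ≈ 3.3333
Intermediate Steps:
X(N, z) = 2 - 2*z (X(N, z) = 2 + (-2*z + 0) = 2 - 2*z)
S(l) = l²/(2 - 2*l)
S(-2)*(-90 + 95) = (-1*(-2)²/(-2 + 2*(-2)))*(-90 + 95) = -1*4/(-2 - 4)*5 = -1*4/(-6)*5 = -1*4*(-⅙)*5 = (⅔)*5 = 10/3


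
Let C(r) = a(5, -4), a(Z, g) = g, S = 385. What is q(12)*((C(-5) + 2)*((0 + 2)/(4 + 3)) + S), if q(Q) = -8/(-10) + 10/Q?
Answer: 6279/10 ≈ 627.90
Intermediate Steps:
C(r) = -4
q(Q) = ⅘ + 10/Q (q(Q) = -8*(-⅒) + 10/Q = ⅘ + 10/Q)
q(12)*((C(-5) + 2)*((0 + 2)/(4 + 3)) + S) = (⅘ + 10/12)*((-4 + 2)*((0 + 2)/(4 + 3)) + 385) = (⅘ + 10*(1/12))*(-4/7 + 385) = (⅘ + ⅚)*(-4/7 + 385) = 49*(-2*2/7 + 385)/30 = 49*(-4/7 + 385)/30 = (49/30)*(2691/7) = 6279/10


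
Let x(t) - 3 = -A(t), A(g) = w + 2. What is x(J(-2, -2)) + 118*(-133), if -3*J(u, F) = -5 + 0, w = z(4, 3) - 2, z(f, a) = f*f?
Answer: -15707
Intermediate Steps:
z(f, a) = f**2
w = 14 (w = 4**2 - 2 = 16 - 2 = 14)
J(u, F) = 5/3 (J(u, F) = -(-5 + 0)/3 = -1/3*(-5) = 5/3)
A(g) = 16 (A(g) = 14 + 2 = 16)
x(t) = -13 (x(t) = 3 - 1*16 = 3 - 16 = -13)
x(J(-2, -2)) + 118*(-133) = -13 + 118*(-133) = -13 - 15694 = -15707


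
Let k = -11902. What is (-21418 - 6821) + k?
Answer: -40141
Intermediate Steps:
(-21418 - 6821) + k = (-21418 - 6821) - 11902 = -28239 - 11902 = -40141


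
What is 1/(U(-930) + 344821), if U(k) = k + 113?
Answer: 1/344004 ≈ 2.9069e-6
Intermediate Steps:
U(k) = 113 + k
1/(U(-930) + 344821) = 1/((113 - 930) + 344821) = 1/(-817 + 344821) = 1/344004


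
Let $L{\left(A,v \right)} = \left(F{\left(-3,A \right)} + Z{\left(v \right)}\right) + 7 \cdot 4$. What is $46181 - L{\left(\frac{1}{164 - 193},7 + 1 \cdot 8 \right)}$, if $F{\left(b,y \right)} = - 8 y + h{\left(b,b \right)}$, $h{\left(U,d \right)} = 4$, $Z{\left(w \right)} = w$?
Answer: $\frac{1337878}{29} \approx 46134.0$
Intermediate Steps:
$F{\left(b,y \right)} = 4 - 8 y$ ($F{\left(b,y \right)} = - 8 y + 4 = 4 - 8 y$)
$L{\left(A,v \right)} = 32 + v - 8 A$ ($L{\left(A,v \right)} = \left(\left(4 - 8 A\right) + v\right) + 7 \cdot 4 = \left(4 + v - 8 A\right) + 28 = 32 + v - 8 A$)
$46181 - L{\left(\frac{1}{164 - 193},7 + 1 \cdot 8 \right)} = 46181 - \left(32 + \left(7 + 1 \cdot 8\right) - \frac{8}{164 - 193}\right) = 46181 - \left(32 + \left(7 + 8\right) - \frac{8}{-29}\right) = 46181 - \left(32 + 15 - - \frac{8}{29}\right) = 46181 - \left(32 + 15 + \frac{8}{29}\right) = 46181 - \frac{1371}{29} = \frac{1337878}{29}$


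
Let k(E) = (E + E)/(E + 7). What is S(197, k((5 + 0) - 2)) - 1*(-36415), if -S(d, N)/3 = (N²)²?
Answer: 22759132/625 ≈ 36415.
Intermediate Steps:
k(E) = 2*E/(7 + E) (k(E) = (2*E)/(7 + E) = 2*E/(7 + E))
S(d, N) = -3*N⁴
S(197, k((5 + 0) - 2)) - 1*(-36415) = -3*16*((5 + 0) - 2)⁴/(7 + ((5 + 0) - 2))⁴ - 1*(-36415) = -3*16*(5 - 2)⁴/(7 + (5 - 2))⁴ + 36415 = -3*1296/(7 + 3)⁴ + 36415 = -3*(2*3/10)⁴ + 36415 = -3*(2*3*(⅒))⁴ + 36415 = -3*(⅗)⁴ + 36415 = -3*81/625 + 36415 = -243/625 + 36415 = 22759132/625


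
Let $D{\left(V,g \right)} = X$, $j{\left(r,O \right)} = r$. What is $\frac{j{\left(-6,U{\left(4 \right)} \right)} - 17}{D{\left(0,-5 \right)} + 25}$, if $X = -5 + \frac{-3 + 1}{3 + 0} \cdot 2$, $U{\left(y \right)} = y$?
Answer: $- \frac{69}{56} \approx -1.2321$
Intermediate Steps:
$X = - \frac{19}{3}$ ($X = -5 + - \frac{2}{3} \cdot 2 = -5 + \left(-2\right) \frac{1}{3} \cdot 2 = -5 - \frac{4}{3} = - \frac{19}{3} \approx -6.3333$)
$D{\left(V,g \right)} = - \frac{19}{3}$
$\frac{j{\left(-6,U{\left(4 \right)} \right)} - 17}{D{\left(0,-5 \right)} + 25} = \frac{-6 - 17}{- \frac{19}{3} + 25} = \frac{1}{\frac{56}{3}} \left(-23\right) = \frac{3}{56} \left(-23\right) = - \frac{69}{56}$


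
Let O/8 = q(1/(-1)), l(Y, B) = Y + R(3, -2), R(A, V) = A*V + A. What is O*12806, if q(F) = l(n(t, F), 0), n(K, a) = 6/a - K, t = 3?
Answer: -1229376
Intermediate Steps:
R(A, V) = A + A*V
n(K, a) = -K + 6/a
l(Y, B) = -3 + Y (l(Y, B) = Y + 3*(1 - 2) = Y + 3*(-1) = Y - 3 = -3 + Y)
q(F) = -6 + 6/F (q(F) = -3 + (-1*3 + 6/F) = -3 + (-3 + 6/F) = -6 + 6/F)
O = -96 (O = 8*(-6 + 6/((1/(-1)))) = 8*(-6 + 6/((1*(-1)))) = 8*(-6 + 6/(-1)) = 8*(-6 + 6*(-1)) = 8*(-6 - 6) = 8*(-12) = -96)
O*12806 = -96*12806 = -1229376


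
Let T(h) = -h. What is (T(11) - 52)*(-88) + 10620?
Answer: 16164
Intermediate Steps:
(T(11) - 52)*(-88) + 10620 = (-1*11 - 52)*(-88) + 10620 = (-11 - 52)*(-88) + 10620 = -63*(-88) + 10620 = 5544 + 10620 = 16164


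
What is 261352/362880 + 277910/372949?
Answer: 3541409783/2416709520 ≈ 1.4654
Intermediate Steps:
261352/362880 + 277910/372949 = 261352*(1/362880) + 277910*(1/372949) = 4667/6480 + 277910/372949 = 3541409783/2416709520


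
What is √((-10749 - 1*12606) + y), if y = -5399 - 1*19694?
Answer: 8*I*√757 ≈ 220.11*I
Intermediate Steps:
y = -25093 (y = -5399 - 19694 = -25093)
√((-10749 - 1*12606) + y) = √((-10749 - 1*12606) - 25093) = √((-10749 - 12606) - 25093) = √(-23355 - 25093) = √(-48448) = 8*I*√757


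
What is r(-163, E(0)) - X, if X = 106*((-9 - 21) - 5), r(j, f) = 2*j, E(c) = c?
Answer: 3384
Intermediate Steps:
X = -3710 (X = 106*(-30 - 5) = 106*(-35) = -3710)
r(-163, E(0)) - X = 2*(-163) - 1*(-3710) = -326 + 3710 = 3384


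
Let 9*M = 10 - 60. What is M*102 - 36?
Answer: -1808/3 ≈ -602.67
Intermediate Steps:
M = -50/9 (M = (10 - 60)/9 = (1/9)*(-50) = -50/9 ≈ -5.5556)
M*102 - 36 = -50/9*102 - 36 = -1700/3 - 36 = -1808/3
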